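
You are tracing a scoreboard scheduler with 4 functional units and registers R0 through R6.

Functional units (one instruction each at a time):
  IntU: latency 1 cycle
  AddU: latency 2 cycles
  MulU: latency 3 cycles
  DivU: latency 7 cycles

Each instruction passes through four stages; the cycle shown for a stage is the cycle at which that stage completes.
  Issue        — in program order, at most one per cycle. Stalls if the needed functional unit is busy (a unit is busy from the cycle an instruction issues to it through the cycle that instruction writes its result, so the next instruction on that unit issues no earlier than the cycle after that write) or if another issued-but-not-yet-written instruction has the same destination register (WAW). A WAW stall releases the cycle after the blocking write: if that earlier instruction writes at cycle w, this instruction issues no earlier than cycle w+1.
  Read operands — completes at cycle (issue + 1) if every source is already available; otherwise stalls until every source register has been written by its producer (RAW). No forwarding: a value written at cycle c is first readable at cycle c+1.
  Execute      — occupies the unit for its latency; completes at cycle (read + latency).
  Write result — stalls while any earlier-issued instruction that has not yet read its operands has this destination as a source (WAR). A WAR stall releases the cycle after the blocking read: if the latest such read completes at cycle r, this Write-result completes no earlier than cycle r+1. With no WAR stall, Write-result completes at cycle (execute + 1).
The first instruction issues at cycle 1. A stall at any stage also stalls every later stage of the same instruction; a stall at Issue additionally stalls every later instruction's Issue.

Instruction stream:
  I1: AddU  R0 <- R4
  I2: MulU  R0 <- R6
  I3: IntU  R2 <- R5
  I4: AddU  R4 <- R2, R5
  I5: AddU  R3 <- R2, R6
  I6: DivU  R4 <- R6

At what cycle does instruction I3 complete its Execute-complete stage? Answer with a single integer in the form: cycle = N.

cycle = 9

I1 -> (1, 2, 4, 5)
I2 -> (6, 7, 10, 11)  // WAW R0: wait I1 write@5
I3 -> (7, 8, 9, 10)
I4 -> (8, 11, 13, 14)  // RAW R2: wait I3 write@10
I5 -> (15, 16, 18, 19)  // struct: AddU busy until I4 writes@14
I6 -> (16, 17, 24, 25)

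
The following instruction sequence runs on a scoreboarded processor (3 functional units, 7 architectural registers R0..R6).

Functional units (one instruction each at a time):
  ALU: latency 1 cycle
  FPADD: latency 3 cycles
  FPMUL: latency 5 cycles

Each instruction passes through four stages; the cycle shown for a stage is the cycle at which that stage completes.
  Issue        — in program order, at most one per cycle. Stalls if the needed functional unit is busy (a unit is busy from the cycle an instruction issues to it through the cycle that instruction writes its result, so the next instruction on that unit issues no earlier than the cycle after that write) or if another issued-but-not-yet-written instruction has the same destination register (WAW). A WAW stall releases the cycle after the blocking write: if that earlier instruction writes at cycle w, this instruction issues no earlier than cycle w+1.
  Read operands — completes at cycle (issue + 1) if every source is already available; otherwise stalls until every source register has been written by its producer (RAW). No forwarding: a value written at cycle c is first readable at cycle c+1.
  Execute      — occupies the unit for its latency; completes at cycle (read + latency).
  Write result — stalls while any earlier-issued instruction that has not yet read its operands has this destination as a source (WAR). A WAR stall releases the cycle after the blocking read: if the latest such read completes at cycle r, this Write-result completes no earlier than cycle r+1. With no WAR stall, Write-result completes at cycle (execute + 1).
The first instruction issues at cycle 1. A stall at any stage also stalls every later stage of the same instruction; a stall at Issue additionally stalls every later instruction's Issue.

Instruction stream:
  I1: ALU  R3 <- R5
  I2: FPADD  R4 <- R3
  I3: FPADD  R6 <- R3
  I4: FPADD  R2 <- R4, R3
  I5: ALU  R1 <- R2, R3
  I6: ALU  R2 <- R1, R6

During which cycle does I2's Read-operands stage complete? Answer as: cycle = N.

  I1 | 1 | 2 | 3 | 4
  I2 | 2 | 5 | 8 | 9   RAW R3: wait I1 write@4
  I3 | 10 | 11 | 14 | 15   struct: FPADD busy until I2 writes@9
  I4 | 16 | 17 | 20 | 21   struct: FPADD busy until I3 writes@15
  I5 | 17 | 22 | 23 | 24   RAW R2: wait I4 write@21
  I6 | 25 | 26 | 27 | 28   struct: ALU busy until I5 writes@24

cycle = 5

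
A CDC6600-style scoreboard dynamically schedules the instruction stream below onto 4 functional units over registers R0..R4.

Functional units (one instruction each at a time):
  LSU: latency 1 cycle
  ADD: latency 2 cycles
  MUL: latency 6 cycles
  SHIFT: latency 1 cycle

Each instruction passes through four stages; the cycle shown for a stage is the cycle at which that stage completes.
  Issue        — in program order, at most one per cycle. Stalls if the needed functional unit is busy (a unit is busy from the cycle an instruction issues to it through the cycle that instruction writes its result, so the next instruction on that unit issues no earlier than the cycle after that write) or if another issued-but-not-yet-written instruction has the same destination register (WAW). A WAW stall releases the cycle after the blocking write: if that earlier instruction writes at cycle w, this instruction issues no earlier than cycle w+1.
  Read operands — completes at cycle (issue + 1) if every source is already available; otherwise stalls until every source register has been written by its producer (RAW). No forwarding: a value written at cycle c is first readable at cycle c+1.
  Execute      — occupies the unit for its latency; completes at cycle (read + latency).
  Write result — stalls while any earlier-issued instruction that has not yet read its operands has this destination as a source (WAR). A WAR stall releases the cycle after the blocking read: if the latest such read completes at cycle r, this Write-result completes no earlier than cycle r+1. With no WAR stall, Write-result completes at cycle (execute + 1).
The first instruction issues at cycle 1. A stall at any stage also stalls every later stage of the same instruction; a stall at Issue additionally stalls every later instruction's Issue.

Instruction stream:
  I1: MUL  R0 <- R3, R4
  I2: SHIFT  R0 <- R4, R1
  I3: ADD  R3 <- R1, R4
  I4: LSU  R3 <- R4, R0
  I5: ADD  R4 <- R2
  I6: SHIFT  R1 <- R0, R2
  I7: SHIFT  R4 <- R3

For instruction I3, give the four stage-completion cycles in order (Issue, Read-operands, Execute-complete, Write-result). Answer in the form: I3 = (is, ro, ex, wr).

I3 = (11, 12, 14, 15)

I1: IS=1 RO=2 EX=8 WR=9
I2: IS=10 RO=11 EX=12 WR=13  [WAW R0: wait I1 write@9]
I3: IS=11 RO=12 EX=14 WR=15
I4: IS=16 RO=17 EX=18 WR=19  [WAW R3: wait I3 write@15]
I5: IS=17 RO=18 EX=20 WR=21
I6: IS=18 RO=19 EX=20 WR=21
I7: IS=22 RO=23 EX=24 WR=25  [struct: SHIFT busy until I6 writes@21]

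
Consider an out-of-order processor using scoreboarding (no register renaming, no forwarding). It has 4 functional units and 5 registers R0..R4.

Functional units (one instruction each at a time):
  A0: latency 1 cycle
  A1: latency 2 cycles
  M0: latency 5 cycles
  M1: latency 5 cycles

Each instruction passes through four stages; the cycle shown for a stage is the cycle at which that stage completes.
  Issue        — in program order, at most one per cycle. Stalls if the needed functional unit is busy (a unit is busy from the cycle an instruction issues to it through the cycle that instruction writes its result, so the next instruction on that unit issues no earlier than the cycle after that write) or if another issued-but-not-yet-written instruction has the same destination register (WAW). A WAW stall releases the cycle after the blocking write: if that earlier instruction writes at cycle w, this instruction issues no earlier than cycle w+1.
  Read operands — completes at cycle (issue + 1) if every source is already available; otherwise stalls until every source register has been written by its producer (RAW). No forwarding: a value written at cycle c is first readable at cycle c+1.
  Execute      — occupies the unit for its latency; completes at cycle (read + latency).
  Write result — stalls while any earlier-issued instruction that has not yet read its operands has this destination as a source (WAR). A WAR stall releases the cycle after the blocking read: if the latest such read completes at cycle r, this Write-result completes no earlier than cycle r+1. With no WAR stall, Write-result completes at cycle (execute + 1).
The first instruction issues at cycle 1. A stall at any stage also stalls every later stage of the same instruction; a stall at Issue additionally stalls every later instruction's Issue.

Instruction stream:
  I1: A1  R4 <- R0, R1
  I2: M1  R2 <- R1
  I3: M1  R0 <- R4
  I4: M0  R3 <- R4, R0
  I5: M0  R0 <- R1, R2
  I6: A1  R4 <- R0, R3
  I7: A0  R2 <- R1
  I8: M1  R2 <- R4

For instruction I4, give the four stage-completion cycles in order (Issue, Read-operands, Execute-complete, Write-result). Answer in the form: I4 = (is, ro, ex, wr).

I1: IS=1 RO=2 EX=4 WR=5
I2: IS=2 RO=3 EX=8 WR=9
I3: IS=10 RO=11 EX=16 WR=17  [struct: M1 busy until I2 writes@9]
I4: IS=11 RO=18 EX=23 WR=24  [RAW R0: wait I3 write@17]
I5: IS=25 RO=26 EX=31 WR=32  [struct: M0 busy until I4 writes@24]
I6: IS=26 RO=33 EX=35 WR=36  [RAW R0: wait I5 write@32]
I7: IS=27 RO=28 EX=29 WR=30
I8: IS=31 RO=37 EX=42 WR=43  [WAW R2: wait I7 write@30; RAW R4: wait I6 write@36]

I4 = (11, 18, 23, 24)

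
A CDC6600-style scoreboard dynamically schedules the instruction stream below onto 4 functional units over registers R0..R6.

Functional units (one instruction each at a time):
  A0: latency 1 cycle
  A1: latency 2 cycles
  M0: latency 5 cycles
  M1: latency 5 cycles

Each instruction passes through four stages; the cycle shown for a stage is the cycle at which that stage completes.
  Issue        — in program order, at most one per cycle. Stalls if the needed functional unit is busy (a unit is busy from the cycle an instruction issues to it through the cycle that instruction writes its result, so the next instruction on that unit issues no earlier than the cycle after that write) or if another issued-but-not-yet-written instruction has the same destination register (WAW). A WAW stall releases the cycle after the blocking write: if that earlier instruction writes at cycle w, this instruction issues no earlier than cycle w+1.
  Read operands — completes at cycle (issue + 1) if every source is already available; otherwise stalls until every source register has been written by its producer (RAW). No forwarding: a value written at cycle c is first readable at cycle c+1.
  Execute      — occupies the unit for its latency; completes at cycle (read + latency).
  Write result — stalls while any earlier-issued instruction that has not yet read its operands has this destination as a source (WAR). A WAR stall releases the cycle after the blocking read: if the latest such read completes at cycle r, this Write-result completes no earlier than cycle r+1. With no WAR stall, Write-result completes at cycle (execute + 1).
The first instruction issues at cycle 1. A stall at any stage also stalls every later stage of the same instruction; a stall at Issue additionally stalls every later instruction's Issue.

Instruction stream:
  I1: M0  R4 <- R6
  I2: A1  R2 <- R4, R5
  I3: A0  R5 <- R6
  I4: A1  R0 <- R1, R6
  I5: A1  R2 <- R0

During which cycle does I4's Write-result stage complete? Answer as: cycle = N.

cycle = 17

I1  is:1  ro:2  ex:7  wr:8
I2  is:2  ro:9  ex:11  wr:12  — RAW R4: wait I1 write@8
I3  is:3  ro:4  ex:5  wr:10  — WAR R5: wait I2 read@9
I4  is:13  ro:14  ex:16  wr:17  — struct: A1 busy until I2 writes@12
I5  is:18  ro:19  ex:21  wr:22  — struct: A1 busy until I4 writes@17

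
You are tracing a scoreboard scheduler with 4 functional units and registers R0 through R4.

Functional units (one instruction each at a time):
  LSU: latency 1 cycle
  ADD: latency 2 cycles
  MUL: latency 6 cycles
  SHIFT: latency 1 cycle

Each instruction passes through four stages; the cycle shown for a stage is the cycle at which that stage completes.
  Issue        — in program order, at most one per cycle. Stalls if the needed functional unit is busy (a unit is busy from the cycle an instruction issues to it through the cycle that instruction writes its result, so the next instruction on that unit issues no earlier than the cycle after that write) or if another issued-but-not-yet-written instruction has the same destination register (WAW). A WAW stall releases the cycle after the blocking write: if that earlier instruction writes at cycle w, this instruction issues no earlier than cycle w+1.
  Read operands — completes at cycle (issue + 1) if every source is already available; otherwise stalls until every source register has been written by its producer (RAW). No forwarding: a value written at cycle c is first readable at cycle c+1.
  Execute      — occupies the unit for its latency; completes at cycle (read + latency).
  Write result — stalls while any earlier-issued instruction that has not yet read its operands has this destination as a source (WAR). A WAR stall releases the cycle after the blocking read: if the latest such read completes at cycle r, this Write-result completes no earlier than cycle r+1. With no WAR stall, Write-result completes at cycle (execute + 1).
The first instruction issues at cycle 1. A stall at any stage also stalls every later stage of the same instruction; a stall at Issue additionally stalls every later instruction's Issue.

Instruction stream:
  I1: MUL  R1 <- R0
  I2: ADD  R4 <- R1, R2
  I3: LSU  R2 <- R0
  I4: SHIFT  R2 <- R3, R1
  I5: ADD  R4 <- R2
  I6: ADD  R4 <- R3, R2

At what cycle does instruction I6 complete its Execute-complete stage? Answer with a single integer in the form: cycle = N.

c1: I1 dispatched to MUL
c2: I1 operands ready; I2 dispatched to ADD
c3: I3 dispatched to LSU
c4: I3 operands ready
c5: I3 complete
c8: I1 complete
c9: R1←I1
c10: I2 operands ready
c11: R2←I3
c12: I2 complete; I4 dispatched to SHIFT
c13: R4←I2; I4 operands ready
c14: I4 complete; I5 dispatched to ADD
c15: R2←I4
c16: I5 operands ready
c18: I5 complete
c19: R4←I5
c20: I6 dispatched to ADD
c21: I6 operands ready
c23: I6 complete
c24: R4←I6

cycle = 23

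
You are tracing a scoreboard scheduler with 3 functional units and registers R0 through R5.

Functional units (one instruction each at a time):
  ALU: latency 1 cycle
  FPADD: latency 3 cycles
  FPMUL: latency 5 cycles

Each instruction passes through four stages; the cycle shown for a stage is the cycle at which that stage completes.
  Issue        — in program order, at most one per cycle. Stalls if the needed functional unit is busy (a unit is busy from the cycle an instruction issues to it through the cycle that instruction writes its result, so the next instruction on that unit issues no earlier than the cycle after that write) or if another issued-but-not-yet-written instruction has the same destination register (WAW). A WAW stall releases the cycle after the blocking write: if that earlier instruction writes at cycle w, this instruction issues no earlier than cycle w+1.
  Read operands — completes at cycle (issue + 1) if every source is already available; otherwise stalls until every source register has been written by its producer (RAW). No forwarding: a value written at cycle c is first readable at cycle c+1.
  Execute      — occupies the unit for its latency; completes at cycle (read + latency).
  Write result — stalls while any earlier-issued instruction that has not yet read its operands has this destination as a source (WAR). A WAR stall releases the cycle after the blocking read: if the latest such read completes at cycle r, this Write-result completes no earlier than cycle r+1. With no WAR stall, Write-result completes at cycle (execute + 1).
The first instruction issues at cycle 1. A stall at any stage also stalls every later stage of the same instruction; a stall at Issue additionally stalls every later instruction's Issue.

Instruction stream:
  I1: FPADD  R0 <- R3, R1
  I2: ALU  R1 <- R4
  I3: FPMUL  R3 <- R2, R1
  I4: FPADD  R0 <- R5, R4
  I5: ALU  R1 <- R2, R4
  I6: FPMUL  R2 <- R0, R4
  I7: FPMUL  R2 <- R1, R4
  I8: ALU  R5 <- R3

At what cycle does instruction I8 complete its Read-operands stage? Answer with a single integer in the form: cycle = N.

cycle = 23

  I1 | 1 | 2 | 5 | 6
  I2 | 2 | 3 | 4 | 5
  I3 | 3 | 6 | 11 | 12   RAW R1: wait I2 write@5
  I4 | 7 | 8 | 11 | 12   struct: FPADD busy until I1 writes@6
  I5 | 8 | 9 | 10 | 11
  I6 | 13 | 14 | 19 | 20   struct: FPMUL busy until I3 writes@12
  I7 | 21 | 22 | 27 | 28   struct: FPMUL busy until I6 writes@20
  I8 | 22 | 23 | 24 | 25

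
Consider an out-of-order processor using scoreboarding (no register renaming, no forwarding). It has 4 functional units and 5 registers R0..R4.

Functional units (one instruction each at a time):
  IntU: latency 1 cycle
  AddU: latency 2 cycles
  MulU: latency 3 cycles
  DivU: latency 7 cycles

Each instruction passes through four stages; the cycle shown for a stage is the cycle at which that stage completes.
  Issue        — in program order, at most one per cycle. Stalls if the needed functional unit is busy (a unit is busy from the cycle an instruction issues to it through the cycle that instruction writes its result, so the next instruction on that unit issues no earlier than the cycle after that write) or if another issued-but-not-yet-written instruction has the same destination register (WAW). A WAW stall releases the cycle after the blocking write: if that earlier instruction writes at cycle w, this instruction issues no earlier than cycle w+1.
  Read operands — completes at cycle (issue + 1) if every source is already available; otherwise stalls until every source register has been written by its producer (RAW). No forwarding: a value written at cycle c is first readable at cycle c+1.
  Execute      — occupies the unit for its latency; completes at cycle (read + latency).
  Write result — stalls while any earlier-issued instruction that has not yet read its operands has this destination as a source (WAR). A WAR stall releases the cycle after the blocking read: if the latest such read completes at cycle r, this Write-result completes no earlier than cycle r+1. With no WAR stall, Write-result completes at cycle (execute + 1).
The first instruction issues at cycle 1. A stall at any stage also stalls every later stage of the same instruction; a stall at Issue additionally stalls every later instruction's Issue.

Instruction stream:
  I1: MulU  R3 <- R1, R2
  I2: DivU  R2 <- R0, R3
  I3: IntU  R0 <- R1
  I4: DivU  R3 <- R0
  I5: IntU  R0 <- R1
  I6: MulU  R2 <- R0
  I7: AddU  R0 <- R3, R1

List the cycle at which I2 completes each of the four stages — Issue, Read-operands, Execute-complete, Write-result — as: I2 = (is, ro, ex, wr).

I2 = (2, 7, 14, 15)

cycle 1: I1→MulU
cycle 2: I1 RO | I2→DivU
cycle 3: I3→IntU
cycle 4: I3 RO
cycle 5: I1 EX | I3 EX
cycle 6: I1 WR R3
cycle 7: I2 RO
cycle 8: I3 WR R0
cycle 14: I2 EX
cycle 15: I2 WR R2
cycle 16: I4→DivU
cycle 17: I4 RO | I5→IntU
cycle 18: I5 RO | I6→MulU
cycle 19: I5 EX
cycle 20: I5 WR R0
cycle 21: I6 RO | I7→AddU
cycle 24: I4 EX | I6 EX
cycle 25: I4 WR R3 | I6 WR R2
cycle 26: I7 RO
cycle 28: I7 EX
cycle 29: I7 WR R0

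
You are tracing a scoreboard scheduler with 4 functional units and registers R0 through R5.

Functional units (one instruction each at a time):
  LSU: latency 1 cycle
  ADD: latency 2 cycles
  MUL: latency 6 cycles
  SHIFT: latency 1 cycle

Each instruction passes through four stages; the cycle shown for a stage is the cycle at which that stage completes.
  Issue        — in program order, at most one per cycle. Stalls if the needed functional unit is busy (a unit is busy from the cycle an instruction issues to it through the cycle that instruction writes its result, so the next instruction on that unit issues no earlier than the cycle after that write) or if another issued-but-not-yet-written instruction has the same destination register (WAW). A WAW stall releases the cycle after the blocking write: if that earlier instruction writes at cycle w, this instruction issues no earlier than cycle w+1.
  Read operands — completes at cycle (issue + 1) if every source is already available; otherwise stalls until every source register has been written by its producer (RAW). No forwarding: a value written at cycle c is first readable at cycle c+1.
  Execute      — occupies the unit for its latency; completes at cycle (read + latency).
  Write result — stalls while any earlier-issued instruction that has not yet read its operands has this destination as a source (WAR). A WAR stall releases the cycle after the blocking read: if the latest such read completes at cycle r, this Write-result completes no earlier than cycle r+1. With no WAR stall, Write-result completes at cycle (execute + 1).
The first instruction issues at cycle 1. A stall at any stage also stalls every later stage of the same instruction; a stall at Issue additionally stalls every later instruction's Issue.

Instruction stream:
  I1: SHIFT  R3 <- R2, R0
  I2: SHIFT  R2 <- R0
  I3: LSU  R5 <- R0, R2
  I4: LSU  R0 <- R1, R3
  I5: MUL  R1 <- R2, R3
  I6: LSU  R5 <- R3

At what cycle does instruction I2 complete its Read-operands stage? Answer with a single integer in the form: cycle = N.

cycle = 6

t=1  I1→SHIFT
t=2  I1 RO
t=3  I1 EX
t=4  I1 WR R3
t=5  I2→SHIFT
t=6  I2 RO; I3→LSU
t=7  I2 EX
t=8  I2 WR R2
t=9  I3 RO
t=10  I3 EX
t=11  I3 WR R5
t=12  I4→LSU
t=13  I4 RO; I5→MUL
t=14  I4 EX; I5 RO
t=15  I4 WR R0
t=16  I6→LSU
t=17  I6 RO
t=18  I6 EX
t=19  I6 WR R5
t=20  I5 EX
t=21  I5 WR R1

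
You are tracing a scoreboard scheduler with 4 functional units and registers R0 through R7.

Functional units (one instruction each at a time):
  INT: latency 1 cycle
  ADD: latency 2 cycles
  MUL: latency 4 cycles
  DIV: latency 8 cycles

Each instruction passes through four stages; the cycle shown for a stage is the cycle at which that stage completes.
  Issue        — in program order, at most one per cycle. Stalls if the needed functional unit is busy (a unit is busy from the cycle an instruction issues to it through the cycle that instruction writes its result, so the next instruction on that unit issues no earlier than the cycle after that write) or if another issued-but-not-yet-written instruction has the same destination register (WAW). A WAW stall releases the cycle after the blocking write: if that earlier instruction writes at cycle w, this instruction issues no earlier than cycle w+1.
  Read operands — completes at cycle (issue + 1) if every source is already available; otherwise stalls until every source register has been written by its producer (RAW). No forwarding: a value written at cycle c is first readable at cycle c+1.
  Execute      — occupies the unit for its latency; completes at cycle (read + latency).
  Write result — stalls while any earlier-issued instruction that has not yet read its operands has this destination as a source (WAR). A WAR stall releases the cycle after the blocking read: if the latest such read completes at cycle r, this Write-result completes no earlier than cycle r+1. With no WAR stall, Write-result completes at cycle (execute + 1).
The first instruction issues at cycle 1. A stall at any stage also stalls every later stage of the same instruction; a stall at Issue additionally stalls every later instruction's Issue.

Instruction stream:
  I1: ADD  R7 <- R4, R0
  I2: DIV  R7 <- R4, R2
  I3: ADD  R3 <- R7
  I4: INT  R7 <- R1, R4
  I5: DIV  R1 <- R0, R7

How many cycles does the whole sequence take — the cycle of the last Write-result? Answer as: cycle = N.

cycle = 30

c1: I1→ADD
c2: I1 RO
c4: I1 EX
c5: I1 WR R7
c6: I2→DIV
c7: I2 RO | I3→ADD
c15: I2 EX
c16: I2 WR R7
c17: I3 RO | I4→INT
c18: I4 RO | I5→DIV
c19: I3 EX | I4 EX
c20: I3 WR R3 | I4 WR R7
c21: I5 RO
c29: I5 EX
c30: I5 WR R1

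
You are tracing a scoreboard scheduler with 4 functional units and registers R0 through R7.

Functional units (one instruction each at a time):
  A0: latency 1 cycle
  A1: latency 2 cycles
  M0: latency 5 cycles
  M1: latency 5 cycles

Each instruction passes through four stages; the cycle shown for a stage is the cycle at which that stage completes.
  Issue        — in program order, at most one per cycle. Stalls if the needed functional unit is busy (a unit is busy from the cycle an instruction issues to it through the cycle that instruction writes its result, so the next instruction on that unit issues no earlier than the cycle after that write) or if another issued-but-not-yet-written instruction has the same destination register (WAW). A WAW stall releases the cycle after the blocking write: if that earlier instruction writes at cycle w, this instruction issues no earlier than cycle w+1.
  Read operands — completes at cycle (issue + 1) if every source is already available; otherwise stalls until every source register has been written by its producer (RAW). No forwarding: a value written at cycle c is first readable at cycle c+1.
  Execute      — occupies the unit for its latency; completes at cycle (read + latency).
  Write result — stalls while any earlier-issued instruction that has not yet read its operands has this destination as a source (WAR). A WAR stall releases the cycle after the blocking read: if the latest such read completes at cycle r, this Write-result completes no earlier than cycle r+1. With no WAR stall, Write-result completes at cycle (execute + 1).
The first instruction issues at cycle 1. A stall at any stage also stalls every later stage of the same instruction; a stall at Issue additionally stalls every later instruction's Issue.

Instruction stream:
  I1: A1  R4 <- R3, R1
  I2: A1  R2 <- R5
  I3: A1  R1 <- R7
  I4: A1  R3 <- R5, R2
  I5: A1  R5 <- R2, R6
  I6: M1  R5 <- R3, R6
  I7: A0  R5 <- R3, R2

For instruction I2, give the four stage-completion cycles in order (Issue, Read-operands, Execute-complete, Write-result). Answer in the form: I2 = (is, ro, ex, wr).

I2 = (6, 7, 9, 10)

  I1 | 1 | 2 | 4 | 5
  I2 | 6 | 7 | 9 | 10   struct: A1 busy until I1 writes@5
  I3 | 11 | 12 | 14 | 15   struct: A1 busy until I2 writes@10
  I4 | 16 | 17 | 19 | 20   struct: A1 busy until I3 writes@15
  I5 | 21 | 22 | 24 | 25   struct: A1 busy until I4 writes@20
  I6 | 26 | 27 | 32 | 33   WAW R5: wait I5 write@25
  I7 | 34 | 35 | 36 | 37   WAW R5: wait I6 write@33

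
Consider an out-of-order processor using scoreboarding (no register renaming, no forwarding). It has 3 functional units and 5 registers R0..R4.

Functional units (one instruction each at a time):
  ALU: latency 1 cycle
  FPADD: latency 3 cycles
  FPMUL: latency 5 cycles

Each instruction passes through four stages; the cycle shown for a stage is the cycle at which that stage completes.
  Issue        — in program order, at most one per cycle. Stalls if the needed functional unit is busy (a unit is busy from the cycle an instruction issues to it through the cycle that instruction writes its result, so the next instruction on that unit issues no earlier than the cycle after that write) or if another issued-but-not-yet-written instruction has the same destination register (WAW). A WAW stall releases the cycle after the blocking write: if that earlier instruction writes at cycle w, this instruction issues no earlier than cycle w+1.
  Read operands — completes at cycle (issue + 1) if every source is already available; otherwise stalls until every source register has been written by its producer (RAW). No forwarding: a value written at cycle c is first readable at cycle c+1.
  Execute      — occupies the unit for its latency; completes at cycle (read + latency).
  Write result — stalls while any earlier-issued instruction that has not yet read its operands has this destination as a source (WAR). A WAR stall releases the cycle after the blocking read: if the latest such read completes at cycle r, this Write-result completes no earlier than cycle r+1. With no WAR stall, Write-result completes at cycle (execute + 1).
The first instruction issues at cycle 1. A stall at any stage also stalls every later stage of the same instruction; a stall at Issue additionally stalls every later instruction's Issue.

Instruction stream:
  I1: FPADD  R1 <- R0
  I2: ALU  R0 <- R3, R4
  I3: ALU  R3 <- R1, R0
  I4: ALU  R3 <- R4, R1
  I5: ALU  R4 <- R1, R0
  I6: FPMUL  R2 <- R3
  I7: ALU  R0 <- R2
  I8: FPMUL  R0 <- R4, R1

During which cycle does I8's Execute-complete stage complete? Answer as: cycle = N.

t=1  I1→FPADD
t=2  I1 RO, I2→ALU
t=3  I2 RO
t=4  I2 EX
t=5  I1 EX, I2 WR R0
t=6  I1 WR R1, I3→ALU
t=7  I3 RO
t=8  I3 EX
t=9  I3 WR R3
t=10  I4→ALU
t=11  I4 RO
t=12  I4 EX
t=13  I4 WR R3
t=14  I5→ALU
t=15  I5 RO, I6→FPMUL
t=16  I5 EX, I6 RO
t=17  I5 WR R4
t=18  I7→ALU
t=21  I6 EX
t=22  I6 WR R2
t=23  I7 RO
t=24  I7 EX
t=25  I7 WR R0
t=26  I8→FPMUL
t=27  I8 RO
t=32  I8 EX
t=33  I8 WR R0

cycle = 32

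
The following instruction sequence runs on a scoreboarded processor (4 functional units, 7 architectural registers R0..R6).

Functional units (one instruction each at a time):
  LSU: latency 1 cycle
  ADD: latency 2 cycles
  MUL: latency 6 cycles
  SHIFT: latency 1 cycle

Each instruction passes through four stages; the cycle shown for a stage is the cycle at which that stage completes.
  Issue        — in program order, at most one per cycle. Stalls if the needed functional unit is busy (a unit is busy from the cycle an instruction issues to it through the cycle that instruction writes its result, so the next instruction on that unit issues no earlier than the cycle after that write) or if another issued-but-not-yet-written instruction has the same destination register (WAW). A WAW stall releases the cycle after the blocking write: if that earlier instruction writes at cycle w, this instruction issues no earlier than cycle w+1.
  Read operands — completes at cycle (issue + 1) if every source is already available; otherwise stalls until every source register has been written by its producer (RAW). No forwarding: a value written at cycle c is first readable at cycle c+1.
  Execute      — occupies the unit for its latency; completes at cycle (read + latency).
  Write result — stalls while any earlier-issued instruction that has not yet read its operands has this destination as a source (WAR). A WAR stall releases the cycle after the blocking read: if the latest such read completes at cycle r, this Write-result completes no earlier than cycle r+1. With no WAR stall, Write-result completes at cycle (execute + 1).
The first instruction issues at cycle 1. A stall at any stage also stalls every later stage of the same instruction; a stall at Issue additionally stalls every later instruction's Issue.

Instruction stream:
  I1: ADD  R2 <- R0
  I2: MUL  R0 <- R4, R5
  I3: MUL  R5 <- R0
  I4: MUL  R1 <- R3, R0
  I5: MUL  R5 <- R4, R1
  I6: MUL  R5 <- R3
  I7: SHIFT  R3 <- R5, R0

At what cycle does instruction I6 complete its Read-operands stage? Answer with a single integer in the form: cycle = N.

cycle = 39

I1 -> (1, 2, 4, 5)
I2 -> (2, 3, 9, 10)
I3 -> (11, 12, 18, 19)  // struct: MUL busy until I2 writes@10
I4 -> (20, 21, 27, 28)  // struct: MUL busy until I3 writes@19
I5 -> (29, 30, 36, 37)  // struct: MUL busy until I4 writes@28
I6 -> (38, 39, 45, 46)  // struct: MUL busy until I5 writes@37
I7 -> (39, 47, 48, 49)  // RAW R5: wait I6 write@46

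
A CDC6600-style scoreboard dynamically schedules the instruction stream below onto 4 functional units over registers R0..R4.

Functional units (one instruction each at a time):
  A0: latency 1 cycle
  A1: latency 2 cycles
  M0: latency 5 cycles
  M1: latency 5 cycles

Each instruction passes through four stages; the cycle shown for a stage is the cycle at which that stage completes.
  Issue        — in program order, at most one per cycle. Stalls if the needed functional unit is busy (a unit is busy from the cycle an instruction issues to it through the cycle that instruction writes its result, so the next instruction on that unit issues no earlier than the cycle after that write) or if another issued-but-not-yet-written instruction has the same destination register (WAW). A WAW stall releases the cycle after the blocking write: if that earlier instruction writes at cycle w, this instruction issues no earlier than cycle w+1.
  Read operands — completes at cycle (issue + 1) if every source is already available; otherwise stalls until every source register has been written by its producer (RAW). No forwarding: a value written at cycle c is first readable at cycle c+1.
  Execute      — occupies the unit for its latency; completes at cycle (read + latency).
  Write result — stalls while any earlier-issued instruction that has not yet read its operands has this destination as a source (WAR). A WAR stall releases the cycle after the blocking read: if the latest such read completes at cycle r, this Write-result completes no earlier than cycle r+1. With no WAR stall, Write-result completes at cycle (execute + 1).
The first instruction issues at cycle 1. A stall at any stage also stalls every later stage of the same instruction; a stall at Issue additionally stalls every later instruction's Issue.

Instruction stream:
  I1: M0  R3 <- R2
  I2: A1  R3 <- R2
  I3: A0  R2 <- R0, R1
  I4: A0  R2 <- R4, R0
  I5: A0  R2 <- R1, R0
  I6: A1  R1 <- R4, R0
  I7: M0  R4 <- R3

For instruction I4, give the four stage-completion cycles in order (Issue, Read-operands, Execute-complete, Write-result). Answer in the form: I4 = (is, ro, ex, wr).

I4 = (14, 15, 16, 17)

cycle 1: I1→M0
cycle 2: I1 RO
cycle 7: I1 EX
cycle 8: I1 WR R3
cycle 9: I2→A1
cycle 10: I2 RO, I3→A0
cycle 11: I3 RO
cycle 12: I2 EX, I3 EX
cycle 13: I2 WR R3, I3 WR R2
cycle 14: I4→A0
cycle 15: I4 RO
cycle 16: I4 EX
cycle 17: I4 WR R2
cycle 18: I5→A0
cycle 19: I5 RO, I6→A1
cycle 20: I5 EX, I6 RO, I7→M0
cycle 21: I5 WR R2, I7 RO
cycle 22: I6 EX
cycle 23: I6 WR R1
cycle 26: I7 EX
cycle 27: I7 WR R4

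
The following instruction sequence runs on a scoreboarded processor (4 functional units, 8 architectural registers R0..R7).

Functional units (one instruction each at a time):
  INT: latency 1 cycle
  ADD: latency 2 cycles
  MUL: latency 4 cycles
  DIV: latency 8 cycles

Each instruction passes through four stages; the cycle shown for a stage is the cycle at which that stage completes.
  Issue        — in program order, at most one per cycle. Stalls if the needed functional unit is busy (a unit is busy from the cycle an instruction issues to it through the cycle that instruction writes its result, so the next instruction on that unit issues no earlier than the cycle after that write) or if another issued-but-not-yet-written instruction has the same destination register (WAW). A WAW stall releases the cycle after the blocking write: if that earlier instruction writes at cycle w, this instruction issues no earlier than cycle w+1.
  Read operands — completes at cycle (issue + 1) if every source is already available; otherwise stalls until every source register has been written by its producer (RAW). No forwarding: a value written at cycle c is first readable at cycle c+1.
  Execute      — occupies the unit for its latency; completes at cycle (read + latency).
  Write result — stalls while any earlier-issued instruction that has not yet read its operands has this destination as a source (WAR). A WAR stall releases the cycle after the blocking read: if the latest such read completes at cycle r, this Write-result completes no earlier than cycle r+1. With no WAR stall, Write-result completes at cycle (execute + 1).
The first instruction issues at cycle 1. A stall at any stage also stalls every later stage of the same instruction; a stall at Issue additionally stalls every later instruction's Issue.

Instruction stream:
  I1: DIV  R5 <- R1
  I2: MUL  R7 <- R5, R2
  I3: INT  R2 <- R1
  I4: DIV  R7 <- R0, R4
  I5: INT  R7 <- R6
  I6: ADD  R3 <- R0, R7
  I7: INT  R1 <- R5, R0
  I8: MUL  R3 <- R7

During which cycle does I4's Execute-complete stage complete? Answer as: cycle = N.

cycle = 27

I1  is:1  ro:2  ex:10  wr:11
I2  is:2  ro:12  ex:16  wr:17  — RAW R5: wait I1 write@11
I3  is:3  ro:4  ex:5  wr:13  — WAR R2: wait I2 read@12
I4  is:18  ro:19  ex:27  wr:28  — WAW R7: wait I2 write@17
I5  is:29  ro:30  ex:31  wr:32  — WAW R7: wait I4 write@28
I6  is:30  ro:33  ex:35  wr:36  — RAW R7: wait I5 write@32
I7  is:33  ro:34  ex:35  wr:36  — struct: INT busy until I5 writes@32
I8  is:37  ro:38  ex:42  wr:43  — WAW R3: wait I6 write@36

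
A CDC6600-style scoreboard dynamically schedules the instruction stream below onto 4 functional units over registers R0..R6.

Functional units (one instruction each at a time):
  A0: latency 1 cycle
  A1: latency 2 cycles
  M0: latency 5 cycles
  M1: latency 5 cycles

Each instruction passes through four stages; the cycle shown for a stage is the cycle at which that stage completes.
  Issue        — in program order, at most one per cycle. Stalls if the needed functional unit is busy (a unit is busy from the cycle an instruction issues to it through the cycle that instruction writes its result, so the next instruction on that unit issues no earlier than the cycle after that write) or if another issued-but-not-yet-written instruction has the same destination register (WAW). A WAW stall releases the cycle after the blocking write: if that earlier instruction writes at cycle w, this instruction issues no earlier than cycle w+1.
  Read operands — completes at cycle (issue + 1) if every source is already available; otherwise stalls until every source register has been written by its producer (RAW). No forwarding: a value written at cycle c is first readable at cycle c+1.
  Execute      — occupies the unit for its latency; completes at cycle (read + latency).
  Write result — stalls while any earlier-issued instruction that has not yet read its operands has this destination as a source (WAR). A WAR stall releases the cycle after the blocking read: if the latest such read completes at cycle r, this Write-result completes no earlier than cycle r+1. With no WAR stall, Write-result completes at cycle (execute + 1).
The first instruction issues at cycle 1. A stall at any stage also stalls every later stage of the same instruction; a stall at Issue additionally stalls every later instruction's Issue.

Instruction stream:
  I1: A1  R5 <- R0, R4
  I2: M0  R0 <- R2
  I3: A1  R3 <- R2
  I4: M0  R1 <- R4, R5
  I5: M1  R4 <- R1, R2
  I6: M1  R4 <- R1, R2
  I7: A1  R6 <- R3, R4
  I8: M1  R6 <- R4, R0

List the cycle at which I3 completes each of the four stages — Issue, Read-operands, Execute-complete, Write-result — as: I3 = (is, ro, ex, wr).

I3 = (6, 7, 9, 10)

[I1] 1/2/4/5
[I2] 2/3/8/9
[I3] 6/7/9/10  (struct: A1 busy until I1 writes@5)
[I4] 10/11/16/17  (struct: M0 busy until I2 writes@9)
[I5] 11/18/23/24  (RAW R1: wait I4 write@17)
[I6] 25/26/31/32  (struct: M1 busy until I5 writes@24)
[I7] 26/33/35/36  (RAW R4: wait I6 write@32)
[I8] 37/38/43/44  (WAW R6: wait I7 write@36)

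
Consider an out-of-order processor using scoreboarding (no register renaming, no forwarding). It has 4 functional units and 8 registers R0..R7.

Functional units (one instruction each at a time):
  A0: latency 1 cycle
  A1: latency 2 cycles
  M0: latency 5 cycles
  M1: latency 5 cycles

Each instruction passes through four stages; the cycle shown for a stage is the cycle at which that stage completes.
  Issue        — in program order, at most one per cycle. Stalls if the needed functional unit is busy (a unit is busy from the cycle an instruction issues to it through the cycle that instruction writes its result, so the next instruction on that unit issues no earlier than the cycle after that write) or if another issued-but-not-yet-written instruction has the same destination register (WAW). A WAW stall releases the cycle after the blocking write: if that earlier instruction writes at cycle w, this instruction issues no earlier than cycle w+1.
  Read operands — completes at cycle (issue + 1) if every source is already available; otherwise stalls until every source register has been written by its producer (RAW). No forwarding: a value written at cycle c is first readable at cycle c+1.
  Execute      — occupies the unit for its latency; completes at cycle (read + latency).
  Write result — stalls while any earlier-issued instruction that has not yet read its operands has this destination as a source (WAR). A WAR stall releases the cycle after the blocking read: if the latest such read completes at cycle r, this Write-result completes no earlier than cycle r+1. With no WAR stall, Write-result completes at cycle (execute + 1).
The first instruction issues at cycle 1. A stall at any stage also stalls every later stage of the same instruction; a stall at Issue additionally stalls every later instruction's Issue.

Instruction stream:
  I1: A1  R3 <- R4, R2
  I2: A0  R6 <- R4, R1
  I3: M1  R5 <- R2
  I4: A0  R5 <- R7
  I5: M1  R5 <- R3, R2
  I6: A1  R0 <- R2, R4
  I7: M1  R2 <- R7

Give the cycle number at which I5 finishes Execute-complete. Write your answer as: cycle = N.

I1  is:1  ro:2  ex:4  wr:5
I2  is:2  ro:3  ex:4  wr:5
I3  is:3  ro:4  ex:9  wr:10
I4  is:11  ro:12  ex:13  wr:14  — WAW R5: wait I3 write@10
I5  is:15  ro:16  ex:21  wr:22  — WAW R5: wait I4 write@14
I6  is:16  ro:17  ex:19  wr:20
I7  is:23  ro:24  ex:29  wr:30  — struct: M1 busy until I5 writes@22

cycle = 21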